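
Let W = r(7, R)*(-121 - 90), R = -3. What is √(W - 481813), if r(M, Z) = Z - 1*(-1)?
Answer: I*√481391 ≈ 693.82*I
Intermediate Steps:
r(M, Z) = 1 + Z (r(M, Z) = Z + 1 = 1 + Z)
W = 422 (W = (1 - 3)*(-121 - 90) = -2*(-211) = 422)
√(W - 481813) = √(422 - 481813) = √(-481391) = I*√481391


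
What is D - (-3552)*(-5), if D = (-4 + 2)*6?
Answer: -17772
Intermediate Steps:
D = -12 (D = -2*6 = -12)
D - (-3552)*(-5) = -12 - (-3552)*(-5) = -12 - 111*160 = -12 - 17760 = -17772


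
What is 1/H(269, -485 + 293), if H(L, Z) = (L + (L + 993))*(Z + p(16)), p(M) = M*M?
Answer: 1/97984 ≈ 1.0206e-5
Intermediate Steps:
p(M) = M**2
H(L, Z) = (256 + Z)*(993 + 2*L) (H(L, Z) = (L + (L + 993))*(Z + 16**2) = (L + (993 + L))*(Z + 256) = (993 + 2*L)*(256 + Z) = (256 + Z)*(993 + 2*L))
1/H(269, -485 + 293) = 1/(254208 + 512*269 + 993*(-485 + 293) + 2*269*(-485 + 293)) = 1/(254208 + 137728 + 993*(-192) + 2*269*(-192)) = 1/(254208 + 137728 - 190656 - 103296) = 1/97984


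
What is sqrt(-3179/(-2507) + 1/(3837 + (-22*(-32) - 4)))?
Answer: sqrt(164080851858170)/11374259 ≈ 1.1262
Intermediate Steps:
sqrt(-3179/(-2507) + 1/(3837 + (-22*(-32) - 4))) = sqrt(-3179*(-1/2507) + 1/(3837 + (704 - 4))) = sqrt(3179/2507 + 1/(3837 + 700)) = sqrt(3179/2507 + 1/4537) = sqrt(14425630/11374259) = sqrt(164080851858170)/11374259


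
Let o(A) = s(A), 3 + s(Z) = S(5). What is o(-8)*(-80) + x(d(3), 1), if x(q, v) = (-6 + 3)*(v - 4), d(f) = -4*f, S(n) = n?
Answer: -151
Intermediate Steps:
s(Z) = 2 (s(Z) = -3 + 5 = 2)
o(A) = 2
x(q, v) = 12 - 3*v (x(q, v) = -3*(-4 + v) = 12 - 3*v)
o(-8)*(-80) + x(d(3), 1) = 2*(-80) + (12 - 3*1) = -160 + (12 - 3) = -160 + 9 = -151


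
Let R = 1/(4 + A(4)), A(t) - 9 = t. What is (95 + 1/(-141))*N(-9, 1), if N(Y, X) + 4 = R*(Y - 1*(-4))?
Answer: -977762/2397 ≈ -407.91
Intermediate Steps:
A(t) = 9 + t
R = 1/17 (R = 1/(4 + (9 + 4)) = 1/(4 + 13) = 1/17 ≈ 0.058824)
N(Y, X) = -64/17 + Y/17 (N(Y, X) = -4 + (Y - 1*(-4))/17 = -4 + (Y + 4)/17 = -4 + (4 + Y)/17 = -4 + (4/17 + Y/17) = -64/17 + Y/17)
(95 + 1/(-141))*N(-9, 1) = (95 + 1/(-141))*(-64/17 + (1/17)*(-9)) = (95 - 1/141)*(-64/17 - 9/17) = (13394/141)*(-73/17) = -977762/2397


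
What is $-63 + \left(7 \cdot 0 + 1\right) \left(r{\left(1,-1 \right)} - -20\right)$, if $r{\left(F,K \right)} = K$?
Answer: $-44$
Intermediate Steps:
$-63 + \left(7 \cdot 0 + 1\right) \left(r{\left(1,-1 \right)} - -20\right) = -63 + \left(7 \cdot 0 + 1\right) \left(-1 - -20\right) = -63 + \left(0 + 1\right) \left(-1 + 20\right) = -63 + 1 \cdot 19 = -63 + 19 = -44$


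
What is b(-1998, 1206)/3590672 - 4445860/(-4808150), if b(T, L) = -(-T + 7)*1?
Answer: 1595398467717/1726448957680 ≈ 0.92409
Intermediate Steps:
b(T, L) = -7 + T (b(T, L) = -(7 - T)*1 = (-7 + T)*1 = -7 + T)
b(-1998, 1206)/3590672 - 4445860/(-4808150) = (-7 - 1998)/3590672 - 4445860/(-4808150) = -2005*1/3590672 - 4445860*(-1/4808150) = -2005/3590672 + 444586/480815 = 1595398467717/1726448957680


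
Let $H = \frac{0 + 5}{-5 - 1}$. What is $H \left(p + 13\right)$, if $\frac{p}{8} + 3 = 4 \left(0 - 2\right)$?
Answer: $\frac{125}{2} \approx 62.5$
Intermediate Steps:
$p = -88$ ($p = -24 + 8 \cdot 4 \left(0 - 2\right) = -24 + 8 \cdot 4 \left(-2\right) = -24 + 8 \left(-8\right) = -24 - 64 = -88$)
$H = - \frac{5}{6}$ ($H = \frac{5}{-6} = 5 \left(- \frac{1}{6}\right) = - \frac{5}{6} \approx -0.83333$)
$H \left(p + 13\right) = - \frac{5 \left(-88 + 13\right)}{6} = \left(- \frac{5}{6}\right) \left(-75\right) = \frac{125}{2}$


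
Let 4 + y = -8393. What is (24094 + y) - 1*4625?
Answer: 11072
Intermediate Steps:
y = -8397 (y = -4 - 8393 = -8397)
(24094 + y) - 1*4625 = (24094 - 8397) - 1*4625 = 15697 - 4625 = 11072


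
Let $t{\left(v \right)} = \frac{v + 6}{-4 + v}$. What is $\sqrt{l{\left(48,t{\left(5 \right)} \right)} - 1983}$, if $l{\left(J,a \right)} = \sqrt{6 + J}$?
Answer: $\sqrt{-1983 + 3 \sqrt{6}} \approx 44.448 i$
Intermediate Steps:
$t{\left(v \right)} = \frac{6 + v}{-4 + v}$
$\sqrt{l{\left(48,t{\left(5 \right)} \right)} - 1983} = \sqrt{\sqrt{6 + 48} - 1983} = \sqrt{\sqrt{54} - 1983} = \sqrt{3 \sqrt{6} - 1983} = \sqrt{-1983 + 3 \sqrt{6}}$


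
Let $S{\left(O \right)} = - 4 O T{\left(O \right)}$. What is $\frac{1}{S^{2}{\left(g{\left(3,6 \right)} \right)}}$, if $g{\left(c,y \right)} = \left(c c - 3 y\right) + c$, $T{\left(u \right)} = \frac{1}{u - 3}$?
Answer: $\frac{9}{64} \approx 0.14063$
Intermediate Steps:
$T{\left(u \right)} = \frac{1}{-3 + u}$
$g{\left(c,y \right)} = c + c^{2} - 3 y$ ($g{\left(c,y \right)} = \left(c^{2} - 3 y\right) + c = c + c^{2} - 3 y$)
$S{\left(O \right)} = - \frac{4 O}{-3 + O}$ ($S{\left(O \right)} = \frac{\left(-4\right) O}{-3 + O} = - \frac{4 O}{-3 + O}$)
$\frac{1}{S^{2}{\left(g{\left(3,6 \right)} \right)}} = \frac{1}{\left(- \frac{4 \left(3 + 3^{2} - 18\right)}{-3 + \left(3 + 3^{2} - 18\right)}\right)^{2}} = \frac{1}{\left(- \frac{4 \left(3 + 9 - 18\right)}{-3 + \left(3 + 9 - 18\right)}\right)^{2}} = \frac{1}{\left(\left(-4\right) \left(-6\right) \frac{1}{-3 - 6}\right)^{2}} = \frac{1}{\left(\left(-4\right) \left(-6\right) \frac{1}{-9}\right)^{2}} = \frac{1}{\left(\left(-4\right) \left(-6\right) \left(- \frac{1}{9}\right)\right)^{2}} = \frac{1}{\left(- \frac{8}{3}\right)^{2}} = \frac{1}{\frac{64}{9}} = \frac{9}{64}$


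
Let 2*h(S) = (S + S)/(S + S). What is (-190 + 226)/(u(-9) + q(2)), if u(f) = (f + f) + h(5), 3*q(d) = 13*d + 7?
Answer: -72/13 ≈ -5.5385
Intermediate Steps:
q(d) = 7/3 + 13*d/3 (q(d) = (13*d + 7)/3 = (7 + 13*d)/3 = 7/3 + 13*d/3)
h(S) = ½ (h(S) = ((S + S)/(S + S))/2 = ((2*S)/((2*S)))/2 = ((2*S)*(1/(2*S)))/2 = (½)*1 = ½)
u(f) = ½ + 2*f (u(f) = (f + f) + ½ = 2*f + ½ = ½ + 2*f)
(-190 + 226)/(u(-9) + q(2)) = (-190 + 226)/((½ + 2*(-9)) + (7/3 + (13/3)*2)) = 36/((½ - 18) + (7/3 + 26/3)) = 36/(-35/2 + 11) = 36/(-13/2) = 36*(-2/13) = -72/13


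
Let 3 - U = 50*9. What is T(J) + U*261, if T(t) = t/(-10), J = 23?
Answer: -1166693/10 ≈ -1.1667e+5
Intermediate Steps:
T(t) = -t/10 (T(t) = t*(-⅒) = -t/10)
U = -447 (U = 3 - 50*9 = 3 - 1*450 = 3 - 450 = -447)
T(J) + U*261 = -⅒*23 - 447*261 = -23/10 - 116667 = -1166693/10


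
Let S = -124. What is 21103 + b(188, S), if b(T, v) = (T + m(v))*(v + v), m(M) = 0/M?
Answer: -25521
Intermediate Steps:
m(M) = 0
b(T, v) = 2*T*v (b(T, v) = (T + 0)*(v + v) = T*(2*v) = 2*T*v)
21103 + b(188, S) = 21103 + 2*188*(-124) = 21103 - 46624 = -25521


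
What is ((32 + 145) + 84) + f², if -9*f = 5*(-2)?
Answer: 21241/81 ≈ 262.23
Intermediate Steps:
f = 10/9 (f = -5*(-2)/9 = -⅑*(-10) = 10/9 ≈ 1.1111)
((32 + 145) + 84) + f² = ((32 + 145) + 84) + (10/9)² = (177 + 84) + 100/81 = 261 + 100/81 = 21241/81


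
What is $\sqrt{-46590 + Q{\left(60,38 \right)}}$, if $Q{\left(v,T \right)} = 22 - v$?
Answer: $2 i \sqrt{11657} \approx 215.94 i$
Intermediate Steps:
$\sqrt{-46590 + Q{\left(60,38 \right)}} = \sqrt{-46590 + \left(22 - 60\right)} = \sqrt{-46590 - 38} = \sqrt{-46628} = 2 i \sqrt{11657}$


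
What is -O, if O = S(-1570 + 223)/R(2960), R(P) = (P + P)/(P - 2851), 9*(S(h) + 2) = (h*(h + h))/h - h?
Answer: 9919/3552 ≈ 2.7925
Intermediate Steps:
S(h) = -2 + h/9 (S(h) = -2 + ((h*(h + h))/h - h)/9 = -2 + ((h*(2*h))/h - h)/9 = -2 + ((2*h²)/h - h)/9 = -2 + (2*h - h)/9 = -2 + h/9)
R(P) = 2*P/(-2851 + P) (R(P) = (2*P)/(-2851 + P) = 2*P/(-2851 + P))
O = -9919/3552 (O = (-2 + (-1570 + 223)/9)/((2*2960/(-2851 + 2960))) = (-2 + (⅑)*(-1347))/((2*2960/109)) = (-2 - 449/3)/((2*2960*(1/109))) = -455/(3*5920/109) = -455/3*109/5920 = -9919/3552 ≈ -2.7925)
-O = -1*(-9919/3552) = 9919/3552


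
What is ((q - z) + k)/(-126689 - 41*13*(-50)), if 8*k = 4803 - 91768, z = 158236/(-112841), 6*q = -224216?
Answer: 1839984305/3815831256 ≈ 0.48220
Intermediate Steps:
q = -112108/3 (q = (⅙)*(-224216) = -112108/3 ≈ -37369.)
z = -158236/112841 (z = 158236*(-1/112841) = -158236/112841 ≈ -1.4023)
k = -86965/8 (k = (4803 - 91768)/8 = (⅛)*(-86965) = -86965/8 ≈ -10871.)
((q - z) + k)/(-126689 - 41*13*(-50)) = ((-112108/3 - 1*(-158236/112841)) - 86965/8)/(-126689 - 41*13*(-50)) = ((-112108/3 + 158236/112841) - 86965/8)/(-126689 - 533*(-50)) = (-12649904120/338523 - 86965/8)/(-126689 + 26650) = -130638885655/2708184/(-100039) = -130638885655/2708184*(-1/100039) = 1839984305/3815831256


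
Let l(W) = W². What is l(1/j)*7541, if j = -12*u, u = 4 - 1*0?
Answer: 7541/2304 ≈ 3.2730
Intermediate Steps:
u = 4 (u = 4 + 0 = 4)
j = -48 (j = -12*4 = -48)
l(1/j)*7541 = (1/(-48))²*7541 = (-1/48)²*7541 = (1/2304)*7541 = 7541/2304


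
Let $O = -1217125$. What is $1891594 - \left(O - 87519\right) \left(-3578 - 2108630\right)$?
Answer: $-2755677602358$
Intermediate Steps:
$1891594 - \left(O - 87519\right) \left(-3578 - 2108630\right) = 1891594 - \left(-1217125 - 87519\right) \left(-3578 - 2108630\right) = 1891594 - \left(-1304644\right) \left(-2112208\right) = 1891594 - 2755679493952 = -2755677602358$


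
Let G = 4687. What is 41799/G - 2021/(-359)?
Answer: 24478268/1682633 ≈ 14.548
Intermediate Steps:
41799/G - 2021/(-359) = 41799/4687 - 2021/(-359) = 41799*(1/4687) - 2021*(-1/359) = 41799/4687 + 2021/359 = 24478268/1682633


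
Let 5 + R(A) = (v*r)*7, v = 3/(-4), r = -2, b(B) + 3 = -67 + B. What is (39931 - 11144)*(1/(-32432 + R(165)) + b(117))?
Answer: 87745338043/64853 ≈ 1.3530e+6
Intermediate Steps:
b(B) = -70 + B (b(B) = -3 + (-67 + B) = -70 + B)
v = -3/4 (v = 3*(-1/4) = -3/4 ≈ -0.75000)
R(A) = 11/2 (R(A) = -5 - 3/4*(-2)*7 = -5 + (3/2)*7 = -5 + 21/2 = 11/2)
(39931 - 11144)*(1/(-32432 + R(165)) + b(117)) = (39931 - 11144)*(1/(-32432 + 11/2) + (-70 + 117)) = 28787*(1/(-64853/2) + 47) = 28787*(-2/64853 + 47) = 28787*(3048089/64853) = 87745338043/64853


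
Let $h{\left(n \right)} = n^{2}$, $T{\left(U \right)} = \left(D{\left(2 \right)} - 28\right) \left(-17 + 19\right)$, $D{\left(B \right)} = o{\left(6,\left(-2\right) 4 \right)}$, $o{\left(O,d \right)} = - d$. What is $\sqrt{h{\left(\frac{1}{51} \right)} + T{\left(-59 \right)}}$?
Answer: $\frac{i \sqrt{104039}}{51} \approx 6.3245 i$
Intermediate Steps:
$D{\left(B \right)} = 8$ ($D{\left(B \right)} = - \left(-2\right) 4 = \left(-1\right) \left(-8\right) = 8$)
$T{\left(U \right)} = -40$ ($T{\left(U \right)} = \left(8 - 28\right) \left(-17 + 19\right) = \left(-20\right) 2 = -40$)
$\sqrt{h{\left(\frac{1}{51} \right)} + T{\left(-59 \right)}} = \sqrt{\left(\frac{1}{51}\right)^{2} - 40} = \sqrt{\frac{1}{2601} - 40} = \sqrt{- \frac{104039}{2601}} = \frac{i \sqrt{104039}}{51}$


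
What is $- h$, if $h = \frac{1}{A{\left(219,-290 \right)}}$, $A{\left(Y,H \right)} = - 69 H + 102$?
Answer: $- \frac{1}{20112} \approx -4.9722 \cdot 10^{-5}$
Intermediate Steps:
$A{\left(Y,H \right)} = 102 - 69 H$
$h = \frac{1}{20112}$ ($h = \frac{1}{102 - -20010} = \frac{1}{102 + 20010} = \frac{1}{20112} \approx 4.9722 \cdot 10^{-5}$)
$- h = \left(-1\right) \frac{1}{20112} = - \frac{1}{20112}$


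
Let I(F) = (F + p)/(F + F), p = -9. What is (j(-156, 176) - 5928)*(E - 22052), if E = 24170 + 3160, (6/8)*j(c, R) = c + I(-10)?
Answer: -485686838/15 ≈ -3.2379e+7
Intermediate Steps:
I(F) = (-9 + F)/(2*F) (I(F) = (F - 9)/(F + F) = (-9 + F)/((2*F)) = (-9 + F)*(1/(2*F)) = (-9 + F)/(2*F))
j(c, R) = 19/15 + 4*c/3 (j(c, R) = 4*(c + (½)*(-9 - 10)/(-10))/3 = 4*(c + (½)*(-⅒)*(-19))/3 = 4*(c + 19/20)/3 = 4*(19/20 + c)/3 = 19/15 + 4*c/3)
E = 27330
(j(-156, 176) - 5928)*(E - 22052) = ((19/15 + (4/3)*(-156)) - 5928)*(27330 - 22052) = ((19/15 - 208) - 5928)*5278 = (-3101/15 - 5928)*5278 = -92021/15*5278 = -485686838/15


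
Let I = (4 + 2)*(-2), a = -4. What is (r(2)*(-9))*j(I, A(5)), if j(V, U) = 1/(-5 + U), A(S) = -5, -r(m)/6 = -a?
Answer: -108/5 ≈ -21.600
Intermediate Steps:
r(m) = -24 (r(m) = -(-6)*(-4) = -6*4 = -24)
I = -12 (I = 6*(-2) = -12)
(r(2)*(-9))*j(I, A(5)) = (-24*(-9))/(-5 - 5) = 216/(-10) = 216*(-⅒) = -108/5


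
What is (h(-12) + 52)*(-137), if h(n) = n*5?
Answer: 1096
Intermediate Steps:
h(n) = 5*n
(h(-12) + 52)*(-137) = (5*(-12) + 52)*(-137) = (-60 + 52)*(-137) = -8*(-137) = 1096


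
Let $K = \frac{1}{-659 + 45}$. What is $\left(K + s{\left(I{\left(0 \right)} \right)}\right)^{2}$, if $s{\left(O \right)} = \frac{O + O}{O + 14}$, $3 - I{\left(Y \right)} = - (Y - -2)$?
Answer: $\frac{37466641}{136095556} \approx 0.2753$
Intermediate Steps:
$I{\left(Y \right)} = 5 + Y$ ($I{\left(Y \right)} = 3 - - (Y - -2) = 3 - - (Y + 2) = 3 - - (2 + Y) = 3 - \left(-2 - Y\right) = 3 + \left(2 + Y\right) = 5 + Y$)
$s{\left(O \right)} = \frac{2 O}{14 + O}$
$K = - \frac{1}{614}$ ($K = \frac{1}{-614} = - \frac{1}{614} \approx -0.0016287$)
$\left(K + s{\left(I{\left(0 \right)} \right)}\right)^{2} = \left(- \frac{1}{614} + \frac{2 \left(5 + 0\right)}{14 + \left(5 + 0\right)}\right)^{2} = \left(- \frac{1}{614} + 2 \cdot 5 \frac{1}{14 + 5}\right)^{2} = \left(- \frac{1}{614} + 2 \cdot 5 \cdot \frac{1}{19}\right)^{2} = \left(- \frac{1}{614} + \frac{10}{19}\right)^{2} = \left(\frac{6121}{11666}\right)^{2} = \frac{37466641}{136095556}$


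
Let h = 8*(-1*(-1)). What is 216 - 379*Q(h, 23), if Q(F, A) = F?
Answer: -2816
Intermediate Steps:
h = 8 (h = 8*1 = 8)
216 - 379*Q(h, 23) = 216 - 379*8 = 216 - 3032 = -2816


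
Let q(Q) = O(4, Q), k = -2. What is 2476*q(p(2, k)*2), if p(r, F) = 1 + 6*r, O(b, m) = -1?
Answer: -2476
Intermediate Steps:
q(Q) = -1
2476*q(p(2, k)*2) = 2476*(-1) = -2476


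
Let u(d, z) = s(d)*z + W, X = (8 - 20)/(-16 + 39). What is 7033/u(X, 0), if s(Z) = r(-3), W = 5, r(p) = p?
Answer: 7033/5 ≈ 1406.6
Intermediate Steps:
s(Z) = -3
X = -12/23 ≈ -0.52174
u(d, z) = 5 - 3*z (u(d, z) = -3*z + 5 = 5 - 3*z)
7033/u(X, 0) = 7033/(5 - 3*0) = 7033/(5 + 0) = 7033/5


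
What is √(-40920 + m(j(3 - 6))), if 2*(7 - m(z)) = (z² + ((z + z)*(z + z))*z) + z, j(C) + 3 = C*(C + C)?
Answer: I*√47783 ≈ 218.59*I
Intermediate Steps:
j(C) = -3 + 2*C² (j(C) = -3 + C*(C + C) = -3 + C*(2*C) = -3 + 2*C²)
m(z) = 7 - 2*z³ - z/2 - z²/2 (m(z) = 7 - ((z² + ((z + z)*(z + z))*z) + z)/2 = 7 - ((z² + ((2*z)*(2*z))*z) + z)/2 = 7 - ((z² + (4*z²)*z) + z)/2 = 7 - ((z² + 4*z³) + z)/2 = 7 - (z + z² + 4*z³)/2 = 7 + (-2*z³ - z/2 - z²/2) = 7 - 2*z³ - z/2 - z²/2)
√(-40920 + m(j(3 - 6))) = √(-40920 + (7 - 2*(-3 + 2*(3 - 6)²)³ - (-3 + 2*(3 - 6)²)/2 - (-3 + 2*(3 - 6)²)²/2)) = √(-40920 + (7 - 2*(-3 + 2*(-3)²)³ - (-3 + 2*(-3)²)/2 - (-3 + 2*(-3)²)²/2)) = √(-40920 + (7 - 2*(-3 + 2*9)³ - (-3 + 2*9)/2 - (-3 + 2*9)²/2)) = √(-40920 + (7 - 2*(-3 + 18)³ - (-3 + 18)/2 - (-3 + 18)²/2)) = √(-40920 + (7 - 2*15³ - ½*15 - ½*15²)) = √(-40920 + (7 - 2*3375 - 15/2 - ½*225)) = √(-40920 + (7 - 6750 - 15/2 - 225/2)) = √(-40920 - 6863) = √(-47783) = I*√47783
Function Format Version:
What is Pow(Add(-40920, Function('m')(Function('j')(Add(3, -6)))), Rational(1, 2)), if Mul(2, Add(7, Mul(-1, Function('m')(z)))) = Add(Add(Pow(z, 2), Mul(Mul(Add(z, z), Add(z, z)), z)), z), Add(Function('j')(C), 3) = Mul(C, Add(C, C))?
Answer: Mul(I, Pow(47783, Rational(1, 2))) ≈ Mul(218.59, I)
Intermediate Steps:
Function('j')(C) = Add(-3, Mul(2, Pow(C, 2))) (Function('j')(C) = Add(-3, Mul(C, Add(C, C))) = Add(-3, Mul(C, Mul(2, C))) = Add(-3, Mul(2, Pow(C, 2))))
Function('m')(z) = Add(7, Mul(-2, Pow(z, 3)), Mul(Rational(-1, 2), z), Mul(Rational(-1, 2), Pow(z, 2))) (Function('m')(z) = Add(7, Mul(Rational(-1, 2), Add(Add(Pow(z, 2), Mul(Mul(Add(z, z), Add(z, z)), z)), z))) = Add(7, Mul(Rational(-1, 2), Add(Add(Pow(z, 2), Mul(Mul(Mul(2, z), Mul(2, z)), z)), z))) = Add(7, Mul(Rational(-1, 2), Add(Add(Pow(z, 2), Mul(Mul(4, Pow(z, 2)), z)), z))) = Add(7, Mul(Rational(-1, 2), Add(Add(Pow(z, 2), Mul(4, Pow(z, 3))), z))) = Add(7, Mul(Rational(-1, 2), Add(z, Pow(z, 2), Mul(4, Pow(z, 3))))) = Add(7, Add(Mul(-2, Pow(z, 3)), Mul(Rational(-1, 2), z), Mul(Rational(-1, 2), Pow(z, 2)))) = Add(7, Mul(-2, Pow(z, 3)), Mul(Rational(-1, 2), z), Mul(Rational(-1, 2), Pow(z, 2))))
Pow(Add(-40920, Function('m')(Function('j')(Add(3, -6)))), Rational(1, 2)) = Pow(Add(-40920, Add(7, Mul(-2, Pow(Add(-3, Mul(2, Pow(Add(3, -6), 2))), 3)), Mul(Rational(-1, 2), Add(-3, Mul(2, Pow(Add(3, -6), 2)))), Mul(Rational(-1, 2), Pow(Add(-3, Mul(2, Pow(Add(3, -6), 2))), 2)))), Rational(1, 2)) = Pow(Add(-40920, Add(7, Mul(-2, Pow(Add(-3, Mul(2, Pow(-3, 2))), 3)), Mul(Rational(-1, 2), Add(-3, Mul(2, Pow(-3, 2)))), Mul(Rational(-1, 2), Pow(Add(-3, Mul(2, Pow(-3, 2))), 2)))), Rational(1, 2)) = Pow(Add(-40920, Add(7, Mul(-2, Pow(Add(-3, Mul(2, 9)), 3)), Mul(Rational(-1, 2), Add(-3, Mul(2, 9))), Mul(Rational(-1, 2), Pow(Add(-3, Mul(2, 9)), 2)))), Rational(1, 2)) = Pow(Add(-40920, Add(7, Mul(-2, Pow(Add(-3, 18), 3)), Mul(Rational(-1, 2), Add(-3, 18)), Mul(Rational(-1, 2), Pow(Add(-3, 18), 2)))), Rational(1, 2)) = Pow(Add(-40920, Add(7, Mul(-2, Pow(15, 3)), Mul(Rational(-1, 2), 15), Mul(Rational(-1, 2), Pow(15, 2)))), Rational(1, 2)) = Pow(Add(-40920, Add(7, Mul(-2, 3375), Rational(-15, 2), Mul(Rational(-1, 2), 225))), Rational(1, 2)) = Pow(Add(-40920, Add(7, -6750, Rational(-15, 2), Rational(-225, 2))), Rational(1, 2)) = Pow(Add(-40920, -6863), Rational(1, 2)) = Pow(-47783, Rational(1, 2)) = Mul(I, Pow(47783, Rational(1, 2)))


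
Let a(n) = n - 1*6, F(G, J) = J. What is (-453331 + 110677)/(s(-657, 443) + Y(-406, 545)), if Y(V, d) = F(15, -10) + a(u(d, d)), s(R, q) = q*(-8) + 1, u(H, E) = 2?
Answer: 342654/3557 ≈ 96.332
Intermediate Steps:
a(n) = -6 + n (a(n) = n - 6 = -6 + n)
s(R, q) = 1 - 8*q (s(R, q) = -8*q + 1 = 1 - 8*q)
Y(V, d) = -14 (Y(V, d) = -10 + (-6 + 2) = -10 - 4 = -14)
(-453331 + 110677)/(s(-657, 443) + Y(-406, 545)) = (-453331 + 110677)/((1 - 8*443) - 14) = -342654/((1 - 3544) - 14) = -342654/(-3543 - 14) = -342654/(-3557) = -342654*(-1/3557) = 342654/3557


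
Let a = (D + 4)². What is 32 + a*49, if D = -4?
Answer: 32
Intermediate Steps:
a = 0 (a = (-4 + 4)² = 0² = 0)
32 + a*49 = 32 + 0*49 = 32 + 0 = 32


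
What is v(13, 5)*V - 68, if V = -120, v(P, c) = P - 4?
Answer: -1148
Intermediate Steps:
v(P, c) = -4 + P
v(13, 5)*V - 68 = (-4 + 13)*(-120) - 68 = 9*(-120) - 68 = -1080 - 68 = -1148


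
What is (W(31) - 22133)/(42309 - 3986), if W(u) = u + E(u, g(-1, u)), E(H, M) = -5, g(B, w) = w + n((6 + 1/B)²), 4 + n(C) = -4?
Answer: -22107/38323 ≈ -0.57686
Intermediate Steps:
n(C) = -8 (n(C) = -4 - 4 = -8)
g(B, w) = -8 + w (g(B, w) = w - 8 = -8 + w)
W(u) = -5 + u (W(u) = u - 5 = -5 + u)
(W(31) - 22133)/(42309 - 3986) = ((-5 + 31) - 22133)/(42309 - 3986) = (26 - 22133)/38323 = -22107*1/38323 = -22107/38323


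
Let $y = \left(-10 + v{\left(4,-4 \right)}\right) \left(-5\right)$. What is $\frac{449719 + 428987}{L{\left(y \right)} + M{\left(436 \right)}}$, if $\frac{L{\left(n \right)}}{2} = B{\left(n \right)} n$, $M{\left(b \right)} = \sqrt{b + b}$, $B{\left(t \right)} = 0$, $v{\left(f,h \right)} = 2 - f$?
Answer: $\frac{439353 \sqrt{218}}{218} \approx 29757.0$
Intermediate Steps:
$y = 60$ ($y = \left(-10 + \left(2 - 4\right)\right) \left(-5\right) = \left(-10 - 2\right) \left(-5\right) = \left(-12\right) \left(-5\right) = 60$)
$M{\left(b \right)} = \sqrt{2} \sqrt{b}$ ($M{\left(b \right)} = \sqrt{2 b} = \sqrt{2} \sqrt{b}$)
$L{\left(n \right)} = 0$ ($L{\left(n \right)} = 2 \cdot 0 n = 2 \cdot 0 = 0$)
$\frac{449719 + 428987}{L{\left(y \right)} + M{\left(436 \right)}} = \frac{449719 + 428987}{0 + \sqrt{2} \sqrt{436}} = \frac{878706}{0 + \sqrt{2} \cdot 2 \sqrt{109}} = \frac{878706}{0 + 2 \sqrt{218}} = \frac{878706}{2 \sqrt{218}} = 878706 \frac{\sqrt{218}}{436} = \frac{439353 \sqrt{218}}{218}$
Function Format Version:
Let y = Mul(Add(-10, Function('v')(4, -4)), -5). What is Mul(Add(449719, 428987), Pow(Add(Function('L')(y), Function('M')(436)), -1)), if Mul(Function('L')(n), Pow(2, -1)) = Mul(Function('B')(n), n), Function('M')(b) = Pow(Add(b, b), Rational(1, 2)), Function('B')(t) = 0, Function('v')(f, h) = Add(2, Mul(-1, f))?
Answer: Mul(Rational(439353, 218), Pow(218, Rational(1, 2))) ≈ 29757.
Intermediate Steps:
y = 60 (y = Mul(Add(-10, Add(2, Mul(-1, 4))), -5) = Mul(Add(-10, Add(2, -4)), -5) = Mul(Add(-10, -2), -5) = Mul(-12, -5) = 60)
Function('M')(b) = Mul(Pow(2, Rational(1, 2)), Pow(b, Rational(1, 2))) (Function('M')(b) = Pow(Mul(2, b), Rational(1, 2)) = Mul(Pow(2, Rational(1, 2)), Pow(b, Rational(1, 2))))
Function('L')(n) = 0 (Function('L')(n) = Mul(2, Mul(0, n)) = Mul(2, 0) = 0)
Mul(Add(449719, 428987), Pow(Add(Function('L')(y), Function('M')(436)), -1)) = Mul(Add(449719, 428987), Pow(Add(0, Mul(Pow(2, Rational(1, 2)), Pow(436, Rational(1, 2)))), -1)) = Mul(878706, Pow(Add(0, Mul(Pow(2, Rational(1, 2)), Mul(2, Pow(109, Rational(1, 2))))), -1)) = Mul(878706, Pow(Add(0, Mul(2, Pow(218, Rational(1, 2)))), -1)) = Mul(878706, Pow(Mul(2, Pow(218, Rational(1, 2))), -1)) = Mul(878706, Mul(Rational(1, 436), Pow(218, Rational(1, 2)))) = Mul(Rational(439353, 218), Pow(218, Rational(1, 2)))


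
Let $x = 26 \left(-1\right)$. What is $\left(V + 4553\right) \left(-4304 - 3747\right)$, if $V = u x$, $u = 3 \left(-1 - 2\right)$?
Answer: $-38540137$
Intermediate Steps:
$x = -26$
$u = -9$ ($u = 3 \left(-3\right) = -9$)
$V = 234$ ($V = \left(-9\right) \left(-26\right) = 234$)
$\left(V + 4553\right) \left(-4304 - 3747\right) = \left(234 + 4553\right) \left(-4304 - 3747\right) = 4787 \left(-8051\right) = -38540137$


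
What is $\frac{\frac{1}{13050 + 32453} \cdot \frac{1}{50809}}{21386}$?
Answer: $\frac{1}{49443617770822} \approx 2.0225 \cdot 10^{-14}$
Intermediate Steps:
$\frac{\frac{1}{13050 + 32453} \cdot \frac{1}{50809}}{21386} = \frac{1}{45503} \cdot \frac{1}{50809} \cdot \frac{1}{21386} = \frac{1}{2311961927} \cdot \frac{1}{21386} = \frac{1}{49443617770822}$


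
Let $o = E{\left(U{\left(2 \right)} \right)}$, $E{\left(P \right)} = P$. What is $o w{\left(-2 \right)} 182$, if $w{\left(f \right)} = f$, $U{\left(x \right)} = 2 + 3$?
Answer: $-1820$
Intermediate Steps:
$U{\left(x \right)} = 5$
$o = 5$
$o w{\left(-2 \right)} 182 = 5 \left(-2\right) 182 = \left(-10\right) 182 = -1820$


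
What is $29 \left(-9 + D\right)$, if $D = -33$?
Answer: $-1218$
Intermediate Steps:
$29 \left(-9 + D\right) = 29 \left(-9 - 33\right) = 29 \left(-42\right) = -1218$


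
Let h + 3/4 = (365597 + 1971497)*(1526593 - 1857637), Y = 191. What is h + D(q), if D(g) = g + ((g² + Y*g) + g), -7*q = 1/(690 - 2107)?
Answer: -304479230406476615395/393546244 ≈ -7.7368e+11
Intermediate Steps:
q = 1/9919 (q = -1/(7*(690 - 2107)) = -⅐/(-1417) = -⅐*(-1/1417) = 1/9919 ≈ 0.00010082)
h = -3094723784547/4 (h = -¾ + (365597 + 1971497)*(1526593 - 1857637) = -¾ + 2337094*(-331044) = -¾ - 773680946136 = -3094723784547/4 ≈ -7.7368e+11)
D(g) = g² + 193*g (D(g) = g + ((g² + 191*g) + g) = g + (g² + 192*g) = g² + 193*g)
h + D(q) = -3094723784547/4 + (193 + 1/9919)/9919 = -3094723784547/4 + (1/9919)*(1914368/9919) = -3094723784547/4 + 1914368/98386561 = -304479230406476615395/393546244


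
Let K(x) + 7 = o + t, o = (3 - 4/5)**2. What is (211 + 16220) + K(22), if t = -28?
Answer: 410021/25 ≈ 16401.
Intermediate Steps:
o = 121/25 (o = (3 + (1/5)*(-4))**2 = (3 - 4/5)**2 = (11/5)**2 = 121/25 ≈ 4.8400)
K(x) = -754/25 (K(x) = -7 + (121/25 - 28) = -7 - 579/25 = -754/25)
(211 + 16220) + K(22) = (211 + 16220) - 754/25 = 16431 - 754/25 = 410021/25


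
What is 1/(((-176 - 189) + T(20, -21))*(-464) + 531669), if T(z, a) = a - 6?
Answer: 1/713557 ≈ 1.4014e-6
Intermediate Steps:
T(z, a) = -6 + a
1/(((-176 - 189) + T(20, -21))*(-464) + 531669) = 1/(((-176 - 189) + (-6 - 21))*(-464) + 531669) = 1/((-365 - 27)*(-464) + 531669) = 1/(-392*(-464) + 531669) = 1/(181888 + 531669) = 1/713557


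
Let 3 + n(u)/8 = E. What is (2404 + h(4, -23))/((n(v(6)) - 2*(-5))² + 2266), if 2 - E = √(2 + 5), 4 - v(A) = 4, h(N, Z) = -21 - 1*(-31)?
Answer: 1640313/1845089 + 19312*√7/1845089 ≈ 0.91671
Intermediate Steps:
h(N, Z) = 10 (h(N, Z) = -21 + 31 = 10)
v(A) = 0 (v(A) = 4 - 1*4 = 4 - 4 = 0)
E = 2 - √7 (E = 2 - √(2 + 5) = 2 - √7 ≈ -0.64575)
n(u) = -8 - 8*√7 (n(u) = -24 + 8*(2 - √7) = -24 + (16 - 8*√7) = -8 - 8*√7)
(2404 + h(4, -23))/((n(v(6)) - 2*(-5))² + 2266) = (2404 + 10)/(((-8 - 8*√7) - 2*(-5))² + 2266) = 2414/(((-8 - 8*√7) + 10)² + 2266) = 2414/((2 - 8*√7)² + 2266) = 2414/(2266 + (2 - 8*√7)²)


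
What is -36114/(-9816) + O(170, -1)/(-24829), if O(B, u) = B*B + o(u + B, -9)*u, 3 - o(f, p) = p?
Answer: 102184983/40620244 ≈ 2.5156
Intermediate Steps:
o(f, p) = 3 - p
O(B, u) = B² + 12*u (O(B, u) = B*B + (3 - 1*(-9))*u = B² + (3 + 9)*u = B² + 12*u)
-36114/(-9816) + O(170, -1)/(-24829) = -36114/(-9816) + (170² + 12*(-1))/(-24829) = -36114*(-1/9816) + (28900 - 12)*(-1/24829) = 6019/1636 + 28888*(-1/24829) = 6019/1636 - 28888/24829 = 102184983/40620244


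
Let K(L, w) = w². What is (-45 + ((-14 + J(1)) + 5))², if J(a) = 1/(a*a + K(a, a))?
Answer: 11449/4 ≈ 2862.3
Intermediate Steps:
J(a) = 1/(2*a²) (J(a) = 1/(a*a + a²) = 1/(a² + a²) = 1/(2*a²))
(-45 + ((-14 + J(1)) + 5))² = (-45 + ((-14 + (½)/1²) + 5))² = (-45 + ((-14 + (½)*1) + 5))² = (-45 + ((-14 + ½) + 5))² = (-45 + (-27/2 + 5))² = (-45 - 17/2)² = (-107/2)² = 11449/4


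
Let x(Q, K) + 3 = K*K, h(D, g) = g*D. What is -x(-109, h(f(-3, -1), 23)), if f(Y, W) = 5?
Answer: -13222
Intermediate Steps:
h(D, g) = D*g
x(Q, K) = -3 + K**2 (x(Q, K) = -3 + K*K = -3 + K**2)
-x(-109, h(f(-3, -1), 23)) = -(-3 + (5*23)**2) = -(-3 + 115**2) = -(-3 + 13225) = -1*13222 = -13222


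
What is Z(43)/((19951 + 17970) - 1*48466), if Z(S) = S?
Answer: -43/10545 ≈ -0.0040778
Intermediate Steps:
Z(43)/((19951 + 17970) - 1*48466) = 43/((19951 + 17970) - 1*48466) = 43/(37921 - 48466) = 43/(-10545) = 43*(-1/10545) = -43/10545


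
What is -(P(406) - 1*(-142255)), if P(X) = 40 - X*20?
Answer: -134175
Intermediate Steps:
P(X) = 40 - 20*X
-(P(406) - 1*(-142255)) = -((40 - 20*406) - 1*(-142255)) = -((40 - 8120) + 142255) = -(-8080 + 142255) = -1*134175 = -134175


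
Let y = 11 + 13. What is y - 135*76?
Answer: -10236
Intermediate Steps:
y = 24
y - 135*76 = 24 - 135*76 = 24 - 10260 = -10236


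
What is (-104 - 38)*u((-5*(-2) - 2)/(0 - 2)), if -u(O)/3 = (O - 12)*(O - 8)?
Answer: 81792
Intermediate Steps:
u(O) = -3*(-12 + O)*(-8 + O) (u(O) = -3*(O - 12)*(O - 8) = -3*(-12 + O)*(-8 + O))
(-104 - 38)*u((-5*(-2) - 2)/(0 - 2)) = (-104 - 38)*(-288 - 3*(-5*(-2) - 2)²/(0 - 2)² + 60*((-5*(-2) - 2)/(0 - 2))) = -142*(-288 - 3*(10 - 2)²/4 + 60*((10 - 2)/(-2))) = -142*(-288 - 3*(8*(-½))² + 60*(8*(-½))) = -142*(-288 - 3*(-4)² + 60*(-4)) = -142*(-288 - 3*16 - 240) = -142*(-288 - 48 - 240) = -142*(-576) = 81792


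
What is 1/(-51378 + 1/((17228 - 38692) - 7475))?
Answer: -28939/1486827943 ≈ -1.9464e-5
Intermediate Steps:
1/(-51378 + 1/((17228 - 38692) - 7475)) = 1/(-51378 + 1/(-21464 - 7475)) = 1/(-51378 + 1/(-28939)) = 1/(-51378 - 1/28939) = 1/(-1486827943/28939) = -28939/1486827943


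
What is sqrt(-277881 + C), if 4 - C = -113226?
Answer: I*sqrt(164651) ≈ 405.77*I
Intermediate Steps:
C = 113230 (C = 4 - 1*(-113226) = 4 + 113226 = 113230)
sqrt(-277881 + C) = sqrt(-277881 + 113230) = sqrt(-164651) = I*sqrt(164651)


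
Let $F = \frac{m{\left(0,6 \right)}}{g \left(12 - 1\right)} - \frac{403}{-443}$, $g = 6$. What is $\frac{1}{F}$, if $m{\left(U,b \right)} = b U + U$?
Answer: $\frac{443}{403} \approx 1.0993$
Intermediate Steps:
$m{\left(U,b \right)} = U + U b$ ($m{\left(U,b \right)} = U b + U = U + U b$)
$F = \frac{403}{443}$ ($F = \frac{0 \left(1 + 6\right)}{6 \left(12 - 1\right)} - \frac{403}{-443} = \frac{0 \cdot 7}{6 \cdot 11} - - \frac{403}{443} = \frac{0}{66} + \frac{403}{443} = 0 \cdot \frac{1}{66} + \frac{403}{443} = 0 + \frac{403}{443} = \frac{403}{443} \approx 0.90971$)
$\frac{1}{F} = \frac{1}{\frac{403}{443}} = \frac{443}{403}$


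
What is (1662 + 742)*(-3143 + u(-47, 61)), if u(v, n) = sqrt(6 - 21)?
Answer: -7555772 + 2404*I*sqrt(15) ≈ -7.5558e+6 + 9310.7*I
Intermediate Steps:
u(v, n) = I*sqrt(15) (u(v, n) = sqrt(-15) = I*sqrt(15))
(1662 + 742)*(-3143 + u(-47, 61)) = (1662 + 742)*(-3143 + I*sqrt(15)) = 2404*(-3143 + I*sqrt(15)) = -7555772 + 2404*I*sqrt(15)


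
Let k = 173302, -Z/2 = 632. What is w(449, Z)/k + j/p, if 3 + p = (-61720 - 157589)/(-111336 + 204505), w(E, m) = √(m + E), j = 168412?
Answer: -3922694407/124704 + I*√815/173302 ≈ -31456.0 + 0.00016473*I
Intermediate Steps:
Z = -1264 (Z = -2*632 = -1264)
w(E, m) = √(E + m)
p = -498816/93169 (p = -3 + (-61720 - 157589)/(-111336 + 204505) = -3 - 219309/93169 = -498816/93169 ≈ -5.3539)
w(449, Z)/k + j/p = √(449 - 1264)/173302 + 168412/(-498816/93169) = √(-815)*(1/173302) + 168412*(-93169/498816) = (I*√815)*(1/173302) - 3922694407/124704 = I*√815/173302 - 3922694407/124704 = -3922694407/124704 + I*√815/173302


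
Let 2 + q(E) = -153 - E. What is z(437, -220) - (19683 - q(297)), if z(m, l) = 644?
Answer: -19491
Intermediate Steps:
q(E) = -155 - E (q(E) = -2 + (-153 - E) = -155 - E)
z(437, -220) - (19683 - q(297)) = 644 - (19683 - (-155 - 1*297)) = 644 - (19683 - (-155 - 297)) = 644 - (19683 - 1*(-452)) = 644 - (19683 + 452) = 644 - 1*20135 = 644 - 20135 = -19491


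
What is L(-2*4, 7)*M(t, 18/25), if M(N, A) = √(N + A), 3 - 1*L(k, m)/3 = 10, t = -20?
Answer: -21*I*√482/5 ≈ -92.209*I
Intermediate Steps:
L(k, m) = -21 (L(k, m) = 9 - 3*10 = 9 - 30 = -21)
M(N, A) = √(A + N)
L(-2*4, 7)*M(t, 18/25) = -21*√(18/25 - 20) = -21*I*√482/5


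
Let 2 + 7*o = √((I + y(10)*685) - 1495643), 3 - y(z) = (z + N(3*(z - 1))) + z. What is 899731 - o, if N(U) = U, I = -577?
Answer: 6298119/7 - 2*I*√381590/7 ≈ 8.9973e+5 - 176.49*I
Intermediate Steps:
y(z) = 6 - 5*z (y(z) = 3 - ((z + 3*(z - 1)) + z) = 3 - ((z + 3*(-1 + z)) + z) = 3 - ((z + (-3 + 3*z)) + z) = 3 - ((-3 + 4*z) + z) = 3 - (-3 + 5*z) = 3 + (3 - 5*z) = 6 - 5*z)
o = -2/7 + 2*I*√381590/7 (o = -2/7 + √((-577 + (6 - 5*10)*685) - 1495643)/7 = -2/7 + √((-577 + (6 - 50)*685) - 1495643)/7 = -2/7 + √((-577 - 44*685) - 1495643)/7 = -2/7 + √((-577 - 30140) - 1495643)/7 = -2/7 + √(-30717 - 1495643)/7 = -2/7 + √(-1526360)/7 = -2/7 + (2*I*√381590)/7 = -2/7 + 2*I*√381590/7 ≈ -0.28571 + 176.49*I)
899731 - o = 899731 - (-2/7 + 2*I*√381590/7) = 899731 + (2/7 - 2*I*√381590/7) = 6298119/7 - 2*I*√381590/7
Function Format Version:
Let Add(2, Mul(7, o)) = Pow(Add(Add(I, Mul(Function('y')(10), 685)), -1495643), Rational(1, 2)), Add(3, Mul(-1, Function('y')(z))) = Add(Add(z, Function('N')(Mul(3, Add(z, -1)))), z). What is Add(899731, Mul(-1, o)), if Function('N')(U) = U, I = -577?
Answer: Add(Rational(6298119, 7), Mul(Rational(-2, 7), I, Pow(381590, Rational(1, 2)))) ≈ Add(8.9973e+5, Mul(-176.49, I))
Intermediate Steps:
Function('y')(z) = Add(6, Mul(-5, z)) (Function('y')(z) = Add(3, Mul(-1, Add(Add(z, Mul(3, Add(z, -1))), z))) = Add(3, Mul(-1, Add(Add(z, Mul(3, Add(-1, z))), z))) = Add(3, Mul(-1, Add(Add(z, Add(-3, Mul(3, z))), z))) = Add(3, Mul(-1, Add(Add(-3, Mul(4, z)), z))) = Add(3, Mul(-1, Add(-3, Mul(5, z)))) = Add(3, Add(3, Mul(-5, z))) = Add(6, Mul(-5, z)))
o = Add(Rational(-2, 7), Mul(Rational(2, 7), I, Pow(381590, Rational(1, 2)))) (o = Add(Rational(-2, 7), Mul(Rational(1, 7), Pow(Add(Add(-577, Mul(Add(6, Mul(-5, 10)), 685)), -1495643), Rational(1, 2)))) = Add(Rational(-2, 7), Mul(Rational(1, 7), Pow(Add(Add(-577, Mul(Add(6, -50), 685)), -1495643), Rational(1, 2)))) = Add(Rational(-2, 7), Mul(Rational(1, 7), Pow(Add(Add(-577, Mul(-44, 685)), -1495643), Rational(1, 2)))) = Add(Rational(-2, 7), Mul(Rational(1, 7), Pow(Add(Add(-577, -30140), -1495643), Rational(1, 2)))) = Add(Rational(-2, 7), Mul(Rational(1, 7), Pow(Add(-30717, -1495643), Rational(1, 2)))) = Add(Rational(-2, 7), Mul(Rational(1, 7), Pow(-1526360, Rational(1, 2)))) = Add(Rational(-2, 7), Mul(Rational(1, 7), Mul(2, I, Pow(381590, Rational(1, 2))))) = Add(Rational(-2, 7), Mul(Rational(2, 7), I, Pow(381590, Rational(1, 2)))) ≈ Add(-0.28571, Mul(176.49, I)))
Add(899731, Mul(-1, o)) = Add(899731, Mul(-1, Add(Rational(-2, 7), Mul(Rational(2, 7), I, Pow(381590, Rational(1, 2)))))) = Add(899731, Add(Rational(2, 7), Mul(Rational(-2, 7), I, Pow(381590, Rational(1, 2))))) = Add(Rational(6298119, 7), Mul(Rational(-2, 7), I, Pow(381590, Rational(1, 2))))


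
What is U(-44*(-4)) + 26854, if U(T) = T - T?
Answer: 26854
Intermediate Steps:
U(T) = 0
U(-44*(-4)) + 26854 = 0 + 26854 = 26854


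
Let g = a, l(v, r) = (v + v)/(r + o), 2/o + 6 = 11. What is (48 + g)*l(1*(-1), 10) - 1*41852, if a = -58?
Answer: -544051/13 ≈ -41850.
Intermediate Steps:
o = 2/5 (o = 2/(-6 + 11) = 2/5 ≈ 0.40000)
l(v, r) = 2*v/(2/5 + r) (l(v, r) = (v + v)/(r + 2/5) = (2*v)/(2/5 + r) = 2*v/(2/5 + r))
g = -58
(48 + g)*l(1*(-1), 10) - 1*41852 = (48 - 58)*(10*(1*(-1))/(2 + 5*10)) - 1*41852 = -100*(-1)/(2 + 50) - 41852 = -100*(-1)/52 - 41852 = -10*(-5/26) - 41852 = 25/13 - 41852 = -544051/13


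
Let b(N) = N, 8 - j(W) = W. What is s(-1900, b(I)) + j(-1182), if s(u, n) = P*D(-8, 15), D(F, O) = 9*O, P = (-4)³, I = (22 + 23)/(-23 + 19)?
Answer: -7450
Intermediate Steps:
I = -45/4 (I = 45/(-4) = 45*(-¼) = -45/4 ≈ -11.250)
j(W) = 8 - W
P = -64
s(u, n) = -8640 (s(u, n) = -576*15 = -64*135 = -8640)
s(-1900, b(I)) + j(-1182) = -8640 + (8 - 1*(-1182)) = -8640 + (8 + 1182) = -8640 + 1190 = -7450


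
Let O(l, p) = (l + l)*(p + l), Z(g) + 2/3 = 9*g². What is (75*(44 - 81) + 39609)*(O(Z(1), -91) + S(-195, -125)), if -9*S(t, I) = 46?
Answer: -152811988/3 ≈ -5.0937e+7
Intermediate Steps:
S(t, I) = -46/9 (S(t, I) = -⅑*46 = -46/9)
Z(g) = -⅔ + 9*g²
O(l, p) = 2*l*(l + p) (O(l, p) = (2*l)*(l + p) = 2*l*(l + p))
(75*(44 - 81) + 39609)*(O(Z(1), -91) + S(-195, -125)) = (75*(44 - 81) + 39609)*(2*(-⅔ + 9*1²)*((-⅔ + 9*1²) - 91) - 46/9) = (75*(-37) + 39609)*(2*(-⅔ + 9*1)*((-⅔ + 9*1) - 91) - 46/9) = (-2775 + 39609)*(2*(-⅔ + 9)*((-⅔ + 9) - 91) - 46/9) = 36834*(2*(25/3)*(25/3 - 91) - 46/9) = 36834*(2*(25/3)*(-248/3) - 46/9) = 36834*(-12400/9 - 46/9) = 36834*(-12446/9) = -152811988/3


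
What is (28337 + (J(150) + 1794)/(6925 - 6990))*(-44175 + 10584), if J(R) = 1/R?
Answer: -3090558418853/3250 ≈ -9.5094e+8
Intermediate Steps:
(28337 + (J(150) + 1794)/(6925 - 6990))*(-44175 + 10584) = (28337 + (1/150 + 1794)/(6925 - 6990))*(-44175 + 10584) = (28337 + (1/150 + 1794)/(-65))*(-33591) = (28337 + (269101/150)*(-1/65))*(-33591) = (28337 - 269101/9750)*(-33591) = (276016649/9750)*(-33591) = -3090558418853/3250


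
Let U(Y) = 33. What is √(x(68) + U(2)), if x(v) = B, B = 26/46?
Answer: 2*√4439/23 ≈ 5.7935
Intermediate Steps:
B = 13/23 (B = 26*(1/46) = 13/23 ≈ 0.56522)
x(v) = 13/23
√(x(68) + U(2)) = √(13/23 + 33) = √(772/23) = 2*√4439/23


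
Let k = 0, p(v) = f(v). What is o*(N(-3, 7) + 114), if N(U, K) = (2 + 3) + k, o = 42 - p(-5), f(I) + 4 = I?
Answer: 6069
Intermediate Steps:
f(I) = -4 + I
p(v) = -4 + v
o = 51 (o = 42 - (-4 - 5) = 42 - 1*(-9) = 42 + 9 = 51)
N(U, K) = 5 (N(U, K) = (2 + 3) + 0 = 5 + 0 = 5)
o*(N(-3, 7) + 114) = 51*(5 + 114) = 51*119 = 6069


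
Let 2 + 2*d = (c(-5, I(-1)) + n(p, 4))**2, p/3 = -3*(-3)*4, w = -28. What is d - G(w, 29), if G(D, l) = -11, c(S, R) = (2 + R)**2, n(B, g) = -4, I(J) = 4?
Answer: 522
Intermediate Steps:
p = 108 (p = 3*(-3*(-3)*4) = 3*(9*4) = 3*36 = 108)
d = 511 (d = -1 + ((2 + 4)**2 - 4)**2/2 = -1 + (6**2 - 4)**2/2 = -1 + (36 - 4)**2/2 = -1 + (1/2)*32**2 = -1 + (1/2)*1024 = -1 + 512 = 511)
d - G(w, 29) = 511 - 1*(-11) = 511 + 11 = 522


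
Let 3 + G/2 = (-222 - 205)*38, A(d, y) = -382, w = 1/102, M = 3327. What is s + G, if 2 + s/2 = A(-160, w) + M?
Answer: -26572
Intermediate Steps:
w = 1/102 ≈ 0.0098039
G = -32458 (G = -6 + 2*((-222 - 205)*38) = -6 + 2*(-427*38) = -6 + 2*(-16226) = -6 - 32452 = -32458)
s = 5886 (s = -4 + 2*(-382 + 3327) = -4 + 2*2945 = -4 + 5890 = 5886)
s + G = 5886 - 32458 = -26572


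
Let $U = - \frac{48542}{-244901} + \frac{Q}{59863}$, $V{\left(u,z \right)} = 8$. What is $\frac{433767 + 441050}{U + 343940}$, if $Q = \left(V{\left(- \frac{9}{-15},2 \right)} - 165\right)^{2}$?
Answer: $\frac{12825262119557971}{5042344257592715} \approx 2.5435$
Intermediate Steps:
$Q = 24649$ ($Q = \left(8 - 165\right)^{2} = \left(-157\right)^{2} = 24649$)
$U = \frac{8942434495}{14660508563}$ ($U = - \frac{48542}{-244901} + \frac{24649}{59863} = \left(-48542\right) \left(- \frac{1}{244901}\right) + 24649 \cdot \frac{1}{59863} = \frac{48542}{244901} + \frac{24649}{59863} = \frac{8942434495}{14660508563} \approx 0.60997$)
$\frac{433767 + 441050}{U + 343940} = \frac{433767 + 441050}{\frac{8942434495}{14660508563} + 343940} = \frac{874817}{\frac{5042344257592715}{14660508563}} = 874817 \cdot \frac{14660508563}{5042344257592715} = \frac{12825262119557971}{5042344257592715}$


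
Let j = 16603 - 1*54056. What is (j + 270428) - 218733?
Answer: 14242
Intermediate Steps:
j = -37453 (j = 16603 - 54056 = -37453)
(j + 270428) - 218733 = (-37453 + 270428) - 218733 = 232975 - 218733 = 14242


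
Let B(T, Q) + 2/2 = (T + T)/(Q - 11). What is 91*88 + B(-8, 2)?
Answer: 72079/9 ≈ 8008.8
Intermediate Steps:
B(T, Q) = -1 + 2*T/(-11 + Q) (B(T, Q) = -1 + (T + T)/(Q - 11) = -1 + (2*T)/(-11 + Q) = -1 + 2*T/(-11 + Q))
91*88 + B(-8, 2) = 91*88 + (11 - 1*2 + 2*(-8))/(-11 + 2) = 8008 + (11 - 2 - 16)/(-9) = 8008 - ⅑*(-7) = 8008 + 7/9 = 72079/9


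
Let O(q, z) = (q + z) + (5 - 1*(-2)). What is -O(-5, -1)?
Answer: -1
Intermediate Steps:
O(q, z) = 7 + q + z (O(q, z) = (q + z) + (5 + 2) = (q + z) + 7 = 7 + q + z)
-O(-5, -1) = -(7 - 5 - 1) = -1*1 = -1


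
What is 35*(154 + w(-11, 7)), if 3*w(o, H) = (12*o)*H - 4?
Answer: -16310/3 ≈ -5436.7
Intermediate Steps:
w(o, H) = -4/3 + 4*H*o (w(o, H) = ((12*o)*H - 4)/3 = (12*H*o - 4)/3 = (-4 + 12*H*o)/3 = -4/3 + 4*H*o)
35*(154 + w(-11, 7)) = 35*(154 + (-4/3 + 4*7*(-11))) = 35*(154 + (-4/3 - 308)) = 35*(154 - 928/3) = 35*(-466/3) = -16310/3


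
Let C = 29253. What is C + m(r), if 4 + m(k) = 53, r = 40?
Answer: 29302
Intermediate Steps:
m(k) = 49 (m(k) = -4 + 53 = 49)
C + m(r) = 29253 + 49 = 29302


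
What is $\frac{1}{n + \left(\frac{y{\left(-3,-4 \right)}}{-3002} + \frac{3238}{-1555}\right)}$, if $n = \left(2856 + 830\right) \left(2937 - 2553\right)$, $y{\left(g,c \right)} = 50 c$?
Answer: $\frac{2334055}{3303672759582} \approx 7.065 \cdot 10^{-7}$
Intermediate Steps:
$n = 1415424$ ($n = 3686 \cdot 384 = 1415424$)
$\frac{1}{n + \left(\frac{y{\left(-3,-4 \right)}}{-3002} + \frac{3238}{-1555}\right)} = \frac{1}{1415424 + \left(\frac{50 \left(-4\right)}{-3002} + \frac{3238}{-1555}\right)} = \frac{1}{1415424 + \left(\left(-200\right) \left(- \frac{1}{3002}\right) + 3238 \left(- \frac{1}{1555}\right)\right)} = \frac{1}{1415424 + \left(\frac{100}{1501} - \frac{3238}{1555}\right)} = \frac{1}{1415424 - \frac{4704738}{2334055}} = \frac{1}{\frac{3303672759582}{2334055}} = \frac{2334055}{3303672759582}$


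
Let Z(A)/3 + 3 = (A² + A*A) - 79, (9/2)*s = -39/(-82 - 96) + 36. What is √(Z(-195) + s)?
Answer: √16247622039/267 ≈ 477.40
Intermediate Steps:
s = 2149/267 (s = 2*(-39/(-82 - 96) + 36)/9 = 2*(-39/(-178) + 36)/9 = 2*(-39*(-1/178) + 36)/9 = 2*(39/178 + 36)/9 = (2/9)*(6447/178) = 2149/267 ≈ 8.0487)
Z(A) = -246 + 6*A² (Z(A) = -9 + 3*((A² + A*A) - 79) = -9 + 3*((A² + A²) - 79) = -9 + 3*(2*A² - 79) = -9 + 3*(-79 + 2*A²) = -9 + (-237 + 6*A²) = -246 + 6*A²)
√(Z(-195) + s) = √((-246 + 6*(-195)²) + 2149/267) = √((-246 + 6*38025) + 2149/267) = √((-246 + 228150) + 2149/267) = √(227904 + 2149/267) = √(60852517/267) = √16247622039/267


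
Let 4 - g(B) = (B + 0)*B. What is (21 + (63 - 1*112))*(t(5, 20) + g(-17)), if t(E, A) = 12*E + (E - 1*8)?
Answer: 6384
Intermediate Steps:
g(B) = 4 - B**2 (g(B) = 4 - (B + 0)*B = 4 - B*B = 4 - B**2)
t(E, A) = -8 + 13*E (t(E, A) = 12*E + (E - 8) = 12*E + (-8 + E) = -8 + 13*E)
(21 + (63 - 1*112))*(t(5, 20) + g(-17)) = (21 + (63 - 1*112))*((-8 + 13*5) + (4 - 1*(-17)**2)) = (21 + (63 - 112))*((-8 + 65) + (4 - 1*289)) = (21 - 49)*(57 + (4 - 289)) = -28*(57 - 285) = -28*(-228) = 6384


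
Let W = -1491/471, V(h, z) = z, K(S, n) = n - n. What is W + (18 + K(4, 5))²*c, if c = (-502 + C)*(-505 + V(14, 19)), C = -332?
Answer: 20618020735/157 ≈ 1.3132e+8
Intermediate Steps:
K(S, n) = 0
W = -497/157 (W = -1491*1/471 = -497/157 ≈ -3.1656)
c = 405324 (c = (-502 - 332)*(-505 + 19) = -834*(-486) = 405324)
W + (18 + K(4, 5))²*c = -497/157 + (18 + 0)²*405324 = -497/157 + 18²*405324 = -497/157 + 324*405324 = -497/157 + 131324976 = 20618020735/157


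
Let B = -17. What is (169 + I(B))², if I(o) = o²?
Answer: 209764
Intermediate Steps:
(169 + I(B))² = (169 + (-17)²)² = (169 + 289)² = 458² = 209764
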